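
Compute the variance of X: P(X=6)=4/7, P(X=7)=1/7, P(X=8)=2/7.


E[X] = 47/7, E[X^2] = 321/7
Var(X) = E[X^2] - (E[X])^2 = 321/7 - (47/7)^2 = 38/49

38/49


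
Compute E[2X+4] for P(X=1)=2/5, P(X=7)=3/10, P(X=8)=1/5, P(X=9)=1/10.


E[2X+4] = sum(g(x)*P(x))
= 6*2/5 + 18*3/10 + 20*1/5 + 22*1/10
= 14

14


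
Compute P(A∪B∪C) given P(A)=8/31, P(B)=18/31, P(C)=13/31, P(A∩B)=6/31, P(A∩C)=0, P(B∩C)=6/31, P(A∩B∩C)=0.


P(A∪B∪C) = P(A)+P(B)+P(C) - P(AB)-P(AC)-P(BC) + P(ABC)
= 8/31+18/31+13/31 - 6/31-0-6/31 + 0
= 27/31

27/31


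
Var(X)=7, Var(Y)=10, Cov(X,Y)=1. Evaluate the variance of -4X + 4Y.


Var(-4X + 4Y) = (-4)^2*Var(X) + 4^2*Var(Y) + 2*(-4)*4*Cov(X,Y)
= 16*7 + 16*10 - 32*1
= 112 + 160 - 32 = 240

240


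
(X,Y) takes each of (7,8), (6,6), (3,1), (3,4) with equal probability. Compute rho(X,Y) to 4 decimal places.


Cov(X,Y) = 4.1875, Var(X) = 3.1875, Var(Y) = 6.6875
rho = Cov/(sqrt(VarX)*sqrt(VarY)) = 0.9070

0.9070


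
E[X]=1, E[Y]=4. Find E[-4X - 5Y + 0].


E[-4X - 5Y + 0] = -4*E[X] - 5*E[Y] + 0
= (-4)*(1) + (-5)*(4) + (0)
= -4 - 20 + 0 = -24

-24


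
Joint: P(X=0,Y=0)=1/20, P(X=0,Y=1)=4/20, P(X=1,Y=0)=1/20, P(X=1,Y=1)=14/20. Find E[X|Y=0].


P(Y=0) = 2/20
E[X|Y=0] = (0*1 + 1*1)/2 = 1/2

1/2


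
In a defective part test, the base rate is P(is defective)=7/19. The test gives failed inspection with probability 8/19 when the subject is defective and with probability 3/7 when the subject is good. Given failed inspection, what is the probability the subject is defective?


P(A) = P(A|B)P(B) + P(A|B')P(B') = 8/19*7/19 + 3/7*12/19 = 1076/2527
P(B|A) = P(A|B)P(B)/P(A) = (56/361)/(1076/2527) = 98/269

98/269


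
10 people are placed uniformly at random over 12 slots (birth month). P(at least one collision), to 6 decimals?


P(all different) = prod((12-i)/12 for i=0..9) = 0.003868
P(at least one match) = 1 - 0.003868 = 0.996132

0.996132


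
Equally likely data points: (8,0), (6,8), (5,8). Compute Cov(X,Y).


E[X]=19/3, E[Y]=16/3, E[XY]=88/3
Cov(X,Y) = E[XY] - E[X]E[Y] = 88/3 - 19/3*16/3 = -40/9

-40/9


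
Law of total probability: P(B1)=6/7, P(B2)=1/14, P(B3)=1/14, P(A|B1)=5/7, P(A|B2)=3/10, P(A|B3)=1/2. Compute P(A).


P(A) = P(A|B1)P(B1) + P(A|B2)P(B2) + P(A|B3)P(B3)
= 5/7*6/7 + 3/10*1/14 + 1/2*1/14
= 30/49 + 3/140 + 1/28 = 164/245

164/245


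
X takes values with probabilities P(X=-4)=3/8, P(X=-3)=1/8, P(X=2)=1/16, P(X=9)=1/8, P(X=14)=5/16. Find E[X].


E[X] = sum(x * P(x))
= -4*3/8 - 3*1/8 + 2*1/16 + 9*1/8 + 14*5/16
= 15/4

15/4


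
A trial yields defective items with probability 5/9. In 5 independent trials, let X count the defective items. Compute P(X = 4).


P(X=4) = C(5,4) * p^4 * (1-p)^1
= 5 * 625/6561 * 4/9
= 12500/59049

12500/59049


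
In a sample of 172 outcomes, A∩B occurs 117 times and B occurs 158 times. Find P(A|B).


P(A|B) = P(A∩B)/P(B) = (117/172)/(158/172) = 117/158

117/158


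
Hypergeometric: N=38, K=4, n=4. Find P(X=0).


P(X=0) = C(4,0)*C(34,4) / C(38,4)
= 1*46376 / 73815
= 46376/73815

46376/73815


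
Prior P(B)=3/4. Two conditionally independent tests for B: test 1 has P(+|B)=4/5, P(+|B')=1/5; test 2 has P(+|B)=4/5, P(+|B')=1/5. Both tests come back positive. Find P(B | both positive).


After test 1: P(+) = 4/5*3/4 + 1/5*1/4 = 13/20
P(B|+) = (3/5)/(13/20) = 12/13
After test 2 (use post1 as new prior): P(+) = 4/5*12/13 + 1/5*1/13 = 49/65
P(B|+,+) = (48/65)/(49/65) = 48/49

48/49


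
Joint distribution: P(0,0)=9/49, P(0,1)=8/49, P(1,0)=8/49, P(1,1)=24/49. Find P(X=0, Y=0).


Read from table: P(X=0, Y=0) = 9/49

9/49


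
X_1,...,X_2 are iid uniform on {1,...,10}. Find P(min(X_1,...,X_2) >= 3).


P(min >= 3) = P(all X_i >= 3) = (P(X_1 >= 3))^2
= (8/10)^2 = (4/5)^2 = 16/25

16/25


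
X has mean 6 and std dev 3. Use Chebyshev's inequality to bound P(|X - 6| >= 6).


k = 6/3 = 2
Chebyshev: P(|X-mu| >= k*sigma) <= 1/k^2 = 1/2^2 = 1/4

1/4


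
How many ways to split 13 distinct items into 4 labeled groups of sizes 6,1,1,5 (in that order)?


13! = 6227020800
Denominator: 6!=720 * 1!=1 * 1!=1 * 5!=120
Coefficient = 6227020800 / 86400 = 72072

72072


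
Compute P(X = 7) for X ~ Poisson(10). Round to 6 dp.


P(X=7) = e^(-10) * 10^7 / 7!
≈ 0.00004539992976 * 10000000 / 5040
≈ 0.090079

0.090079


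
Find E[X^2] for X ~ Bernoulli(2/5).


For Bernoulli: X in {0,1}
E[X^2] = 0^2*(1-2/5) + 1^2*2/5 = 2/5

2/5


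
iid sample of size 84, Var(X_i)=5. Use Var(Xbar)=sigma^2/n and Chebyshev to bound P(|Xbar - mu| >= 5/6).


Var(Xbar) = Var(X)/n = 5/84
Chebyshev: P(|Xbar-mu| >= 5/6) <= Var(Xbar)/(5/6)^2 = (5/84)/(25/36) = 3/35

3/35


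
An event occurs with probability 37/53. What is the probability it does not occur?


P(A') = 1 - P(A) = 1 - 37/53 = 16/53

16/53


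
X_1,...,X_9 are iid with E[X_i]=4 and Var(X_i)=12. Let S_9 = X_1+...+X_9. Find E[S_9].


E[S_n] = n*E[X_1] = 9*4 = 36

36


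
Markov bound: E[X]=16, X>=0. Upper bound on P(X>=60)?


Markov: P(X >= a) <= E[X]/a
P(X >= 60) <= 16/60 = 4/15

4/15


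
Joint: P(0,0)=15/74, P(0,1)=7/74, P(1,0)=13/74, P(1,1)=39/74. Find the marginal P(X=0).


P(X=0) = P(0,0)+P(0,1) = 15/74 + 7/74 = 22/74 = 11/37

11/37


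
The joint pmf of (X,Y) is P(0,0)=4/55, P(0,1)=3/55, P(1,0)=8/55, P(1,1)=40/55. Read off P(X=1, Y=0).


Read from table: P(X=1, Y=0) = 8/55

8/55


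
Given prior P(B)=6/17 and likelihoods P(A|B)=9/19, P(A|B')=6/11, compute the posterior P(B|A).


P(A) = P(A|B)P(B) + P(A|B')P(B') = 9/19*6/17 + 6/11*11/17 = 168/323
P(B|A) = P(A|B)P(B)/P(A) = (54/323)/(168/323) = 9/28

9/28


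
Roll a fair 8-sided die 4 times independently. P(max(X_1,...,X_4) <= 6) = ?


P(max <= 6) = P(all X_i <= 6) = (P(X_1 <= 6))^4
= (6/8)^4 = (3/4)^4 = 81/256

81/256


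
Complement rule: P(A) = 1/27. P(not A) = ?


P(A') = 1 - P(A) = 1 - 1/27 = 26/27

26/27


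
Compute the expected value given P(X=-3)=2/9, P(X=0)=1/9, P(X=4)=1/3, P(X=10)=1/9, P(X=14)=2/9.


E[X] = sum(x * P(x))
= -3*2/9 + 0*1/9 + 4*1/3 + 10*1/9 + 14*2/9
= 44/9

44/9


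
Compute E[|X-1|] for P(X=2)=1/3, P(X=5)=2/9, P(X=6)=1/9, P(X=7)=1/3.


E[|X-1|] = sum(g(x)*P(x))
= 1*1/3 + 4*2/9 + 5*1/9 + 6*1/3
= 34/9

34/9


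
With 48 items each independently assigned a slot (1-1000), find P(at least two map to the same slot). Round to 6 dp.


P(all different) = prod((1000-i)/1000 for i=0..47) = 0.317812
P(at least one match) = 1 - 0.317812 = 0.682188

0.682188


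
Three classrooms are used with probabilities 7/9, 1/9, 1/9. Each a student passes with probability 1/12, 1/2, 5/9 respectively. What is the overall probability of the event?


P(A) = P(A|B1)P(B1) + P(A|B2)P(B2) + P(A|B3)P(B3)
= 1/12*7/9 + 1/2*1/9 + 5/9*1/9
= 7/108 + 1/18 + 5/81 = 59/324

59/324


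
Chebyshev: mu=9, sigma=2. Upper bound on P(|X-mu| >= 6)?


k = 6/2 = 3
Chebyshev: P(|X-mu| >= k*sigma) <= 1/k^2 = 1/3^2 = 1/9

1/9


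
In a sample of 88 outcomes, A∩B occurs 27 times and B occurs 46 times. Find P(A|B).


P(A|B) = P(A∩B)/P(B) = (27/88)/(46/88) = 27/46

27/46


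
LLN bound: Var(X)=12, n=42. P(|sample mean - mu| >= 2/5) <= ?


Var(Xbar) = Var(X)/n = 12/42
Chebyshev: P(|Xbar-mu| >= 2/5) <= Var(Xbar)/(2/5)^2 = (2/7)/(4/25) = 25/14
Bound exceeds 1, so trivial bound: 1

1


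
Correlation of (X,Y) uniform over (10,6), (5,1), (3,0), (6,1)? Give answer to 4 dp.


Cov(X,Y) = 5.7500, Var(X) = 6.5000, Var(Y) = 5.5000
rho = Cov/(sqrt(VarX)*sqrt(VarY)) = 0.9617

0.9617


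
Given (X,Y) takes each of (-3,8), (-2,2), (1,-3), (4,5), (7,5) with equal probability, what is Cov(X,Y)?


E[X]=7/5, E[Y]=17/5, E[XY]=24/5
Cov(X,Y) = E[XY] - E[X]E[Y] = 24/5 - 7/5*17/5 = 1/25

1/25


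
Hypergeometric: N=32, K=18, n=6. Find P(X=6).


P(X=6) = C(18,6)*C(14,0) / C(32,6)
= 18564*1 / 906192
= 18564/906192 = 221/10788

221/10788


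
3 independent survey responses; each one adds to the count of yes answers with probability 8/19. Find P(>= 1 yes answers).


P(at least one) = 1 - P(none)
P(none) = (1 - 8/19)^3 = (11/19)^3 = 1331/6859
P(at least one) = 1 - 1331/6859 = 5528/6859

5528/6859


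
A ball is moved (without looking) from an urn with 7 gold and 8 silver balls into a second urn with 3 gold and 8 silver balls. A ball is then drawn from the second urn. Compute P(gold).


P(transfer gold) = 7/15; P(transfer silver) = 8/15
If gold transferred: Urn II has 4 gold of 12, so P(gold|gold moved) = 1/3
If silver transferred: Urn II has 3 gold of 12, so P(gold|silver moved) = 1/4
By total probability: P(gold) = 7/15*1/3 + 8/15*1/4 = 13/45

13/45


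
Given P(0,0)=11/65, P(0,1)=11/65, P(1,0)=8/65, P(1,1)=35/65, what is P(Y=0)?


P(Y=0) = P(0,0)+P(1,0) = 11/65 + 8/65 = 19/65

19/65


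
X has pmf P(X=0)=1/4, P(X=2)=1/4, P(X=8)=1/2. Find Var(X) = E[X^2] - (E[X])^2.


E[X] = 9/2, E[X^2] = 33
Var(X) = E[X^2] - (E[X])^2 = 33 - (9/2)^2 = 51/4

51/4


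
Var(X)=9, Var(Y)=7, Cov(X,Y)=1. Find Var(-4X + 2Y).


Var(-4X + 2Y) = (-4)^2*Var(X) + 2^2*Var(Y) + 2*(-4)*2*Cov(X,Y)
= 16*9 + 4*7 - 16*1
= 144 + 28 - 16 = 156

156


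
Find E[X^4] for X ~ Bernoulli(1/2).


For Bernoulli: X in {0,1}
E[X^4] = 0^4*(1-1/2) + 1^4*1/2 = 1/2

1/2


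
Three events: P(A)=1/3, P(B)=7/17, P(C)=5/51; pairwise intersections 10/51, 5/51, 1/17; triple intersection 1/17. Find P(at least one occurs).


P(A∪B∪C) = P(A)+P(B)+P(C) - P(AB)-P(AC)-P(BC) + P(ABC)
= 1/3+7/17+5/51 - 10/51-5/51-1/17 + 1/17
= 28/51

28/51


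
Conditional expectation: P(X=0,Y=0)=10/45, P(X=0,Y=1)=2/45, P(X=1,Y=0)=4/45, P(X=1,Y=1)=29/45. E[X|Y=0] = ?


P(Y=0) = 14/45
E[X|Y=0] = (0*10 + 1*4)/14 = 4/14 = 2/7

2/7


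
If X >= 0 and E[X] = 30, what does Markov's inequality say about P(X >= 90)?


Markov: P(X >= a) <= E[X]/a
P(X >= 90) <= 30/90 = 1/3

1/3


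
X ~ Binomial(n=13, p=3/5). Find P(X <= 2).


P(X<=2) = P(X=0) + P(X=1) + P(X=2)
= 8192/1220703125 + 159744/1220703125 + 1437696/1220703125
= 1605632/1220703125

1605632/1220703125


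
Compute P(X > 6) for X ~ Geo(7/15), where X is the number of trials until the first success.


P(X > 6) = P(first 6 trials all fail) = (1-p)^6 = (8/15)^6 = 262144/11390625

262144/11390625


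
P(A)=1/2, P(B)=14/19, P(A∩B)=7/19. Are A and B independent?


P(A)*P(B) = 1/2*14/19 = 7/19
P(A∩B) = 7/19, which equals P(A)P(B), so independent

Yes, A and B are independent


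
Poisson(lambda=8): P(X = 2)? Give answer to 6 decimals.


P(X=2) = e^(-8) * 8^2 / 2!
≈ 0.0003354626279 * 64 / 2
≈ 0.010735

0.010735


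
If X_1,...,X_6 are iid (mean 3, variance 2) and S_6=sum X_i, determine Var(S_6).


By independence, Var(S_n) = n*Var(X_1) = 6*2 = 12

12


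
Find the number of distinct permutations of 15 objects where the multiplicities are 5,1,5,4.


15! = 1307674368000
Denominator: 5!=120 * 1!=1 * 5!=120 * 4!=24
Coefficient = 1307674368000 / 345600 = 3783780

3783780


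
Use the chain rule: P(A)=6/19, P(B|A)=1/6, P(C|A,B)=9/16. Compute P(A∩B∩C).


P(A∩B∩C) = P(A) * P(B|A) * P(C|A∩B)
= 6/19 * 1/6 * 9/16
= 1/19 * 9/16 = 9/304

9/304


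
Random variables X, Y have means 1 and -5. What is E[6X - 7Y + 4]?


E[6X - 7Y + 4] = 6*E[X] - 7*E[Y] + 4
= (6)*(1) + (-7)*(-5) + (4)
= 6 + 35 + 4 = 45

45


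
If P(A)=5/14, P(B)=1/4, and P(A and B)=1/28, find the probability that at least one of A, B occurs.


P(A∪B) = P(A) + P(B) - P(A∩B)
= 5/14 + 1/4 - 1/28 = 4/7

4/7


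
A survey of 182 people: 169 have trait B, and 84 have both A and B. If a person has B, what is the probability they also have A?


P(A|B) = P(A∩B)/P(B) = (84/182)/(169/182) = 84/169

84/169


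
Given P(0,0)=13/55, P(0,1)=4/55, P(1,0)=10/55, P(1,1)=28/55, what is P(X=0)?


P(X=0) = P(0,0)+P(0,1) = 13/55 + 4/55 = 17/55

17/55


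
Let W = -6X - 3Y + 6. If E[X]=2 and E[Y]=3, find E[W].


E[-6X - 3Y + 6] = -6*E[X] - 3*E[Y] + 6
= (-6)*(2) + (-3)*(3) + (6)
= -12 - 9 + 6 = -15

-15


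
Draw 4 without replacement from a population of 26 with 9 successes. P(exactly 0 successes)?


P(X=0) = C(9,0)*C(17,4) / C(26,4)
= 1*2380 / 14950
= 2380/14950 = 238/1495

238/1495


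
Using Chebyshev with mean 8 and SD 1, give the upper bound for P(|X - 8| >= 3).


k = 3/1 = 3
Chebyshev: P(|X-mu| >= k*sigma) <= 1/k^2 = 1/3^2 = 1/9

1/9


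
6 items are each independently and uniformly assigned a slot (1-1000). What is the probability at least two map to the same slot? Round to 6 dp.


P(all different) = prod((1000-i)/1000 for i=0..5) = 0.985085
P(at least one match) = 1 - 0.985085 = 0.014915

0.014915


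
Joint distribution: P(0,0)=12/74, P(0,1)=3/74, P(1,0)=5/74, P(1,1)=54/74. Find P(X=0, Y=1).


Read from table: P(X=0, Y=1) = 3/74

3/74


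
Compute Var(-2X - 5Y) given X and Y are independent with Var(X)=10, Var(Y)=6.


Independence => Cov(X,Y)=0
Var(-2X - 5Y) = (-2)^2*Var(X) + (-5)^2*Var(Y)
= 4*10 + 25*6 = 190

190


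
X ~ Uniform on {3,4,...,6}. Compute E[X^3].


E[X^3] = (1/4) * sum(x^3 for x=3..6)
= 432/4 = 108

108


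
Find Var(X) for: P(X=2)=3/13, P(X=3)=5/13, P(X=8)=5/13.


E[X] = 61/13, E[X^2] = 29
Var(X) = E[X^2] - (E[X])^2 = 29 - (61/13)^2 = 1180/169

1180/169


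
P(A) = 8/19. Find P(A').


P(A') = 1 - P(A) = 1 - 8/19 = 11/19

11/19


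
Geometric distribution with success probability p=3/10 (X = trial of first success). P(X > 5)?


P(X > 5) = P(first 5 trials all fail) = (1-p)^5 = (7/10)^5 = 16807/100000

16807/100000


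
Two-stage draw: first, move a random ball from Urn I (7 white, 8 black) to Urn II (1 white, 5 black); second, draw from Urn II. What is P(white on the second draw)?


P(transfer white) = 7/15; P(transfer black) = 8/15
If white transferred: Urn II has 2 white of 7, so P(white|white moved) = 2/7
If black transferred: Urn II has 1 white of 7, so P(white|black moved) = 1/7
By total probability: P(white) = 7/15*2/7 + 8/15*1/7 = 22/105

22/105


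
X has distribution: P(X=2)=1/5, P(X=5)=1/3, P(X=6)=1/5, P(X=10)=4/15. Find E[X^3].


E[X^3] = sum(g(x)*P(x))
= 8*1/5 + 125*1/3 + 216*1/5 + 1000*4/15
= 5297/15

5297/15


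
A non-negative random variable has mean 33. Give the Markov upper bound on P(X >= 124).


Markov: P(X >= a) <= E[X]/a
P(X >= 124) <= 33/124

33/124


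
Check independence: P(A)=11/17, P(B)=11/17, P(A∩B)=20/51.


P(A)*P(B) = 11/17*11/17 = 121/289
P(A∩B) = 20/51 != 121/289, so not independent

No, A and B are not independent


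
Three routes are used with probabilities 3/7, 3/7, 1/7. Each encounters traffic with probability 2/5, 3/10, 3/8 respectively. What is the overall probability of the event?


P(A) = P(A|B1)P(B1) + P(A|B2)P(B2) + P(A|B3)P(B3)
= 2/5*3/7 + 3/10*3/7 + 3/8*1/7
= 6/35 + 9/70 + 3/56 = 99/280

99/280


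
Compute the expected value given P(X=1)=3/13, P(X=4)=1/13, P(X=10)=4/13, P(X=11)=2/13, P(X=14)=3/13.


E[X] = sum(x * P(x))
= 1*3/13 + 4*1/13 + 10*4/13 + 11*2/13 + 14*3/13
= 111/13

111/13


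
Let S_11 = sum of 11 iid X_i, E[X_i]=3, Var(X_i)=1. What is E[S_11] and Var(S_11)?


E[S_n] = n*mu = 11*3 = 33
Var(S_n) = n*sigma^2 = 11*1 = 11

E[S_11]=33, Var(S_11)=11


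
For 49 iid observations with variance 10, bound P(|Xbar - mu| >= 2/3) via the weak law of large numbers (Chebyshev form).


Var(Xbar) = Var(X)/n = 10/49
Chebyshev: P(|Xbar-mu| >= 2/3) <= Var(Xbar)/(2/3)^2 = (10/49)/(4/9) = 45/98

45/98


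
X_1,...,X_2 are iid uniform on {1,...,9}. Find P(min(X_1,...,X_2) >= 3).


P(min >= 3) = P(all X_i >= 3) = (P(X_1 >= 3))^2
= (7/9)^2 = 49/81

49/81


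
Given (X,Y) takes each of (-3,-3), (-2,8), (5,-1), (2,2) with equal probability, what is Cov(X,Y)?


E[X]=1/2, E[Y]=3/2, E[XY]=-2
Cov(X,Y) = E[XY] - E[X]E[Y] = -2 - 1/2*3/2 = -11/4

-11/4


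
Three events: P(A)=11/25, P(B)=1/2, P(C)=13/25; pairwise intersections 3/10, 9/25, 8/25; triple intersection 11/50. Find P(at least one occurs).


P(A∪B∪C) = P(A)+P(B)+P(C) - P(AB)-P(AC)-P(BC) + P(ABC)
= 11/25+1/2+13/25 - 3/10-9/25-8/25 + 11/50
= 7/10

7/10


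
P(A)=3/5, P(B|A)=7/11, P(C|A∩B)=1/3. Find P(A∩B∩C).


P(A∩B∩C) = P(A) * P(B|A) * P(C|A∩B)
= 3/5 * 7/11 * 1/3
= 21/55 * 1/3 = 7/55

7/55


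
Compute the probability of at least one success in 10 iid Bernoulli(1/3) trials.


P(at least one) = 1 - P(none)
P(none) = (1 - 1/3)^10 = (2/3)^10 = 1024/59049
P(at least one) = 1 - 1024/59049 = 58025/59049

58025/59049


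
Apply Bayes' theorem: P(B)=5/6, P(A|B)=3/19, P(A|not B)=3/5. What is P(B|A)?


P(A) = P(A|B)P(B) + P(A|B')P(B') = 3/19*5/6 + 3/5*1/6 = 22/95
P(B|A) = P(A|B)P(B)/P(A) = (5/38)/(22/95) = 25/44

25/44


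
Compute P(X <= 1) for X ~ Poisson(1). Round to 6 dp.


P(X<=1) = e^(-1)*1^0/0! + e^(-1)*1^1/1!
≈ 0.3678794412 + 0.3678794412
= 0.7357588824
≈ 0.735759

0.735759


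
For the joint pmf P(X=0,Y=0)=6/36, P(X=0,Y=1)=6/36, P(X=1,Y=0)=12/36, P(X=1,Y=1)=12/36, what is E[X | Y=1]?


P(Y=1) = 18/36
E[X|Y=1] = (0*6 + 1*12)/18 = 12/18 = 2/3

2/3


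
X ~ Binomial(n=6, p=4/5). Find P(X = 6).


P(X=6) = C(6,6) * p^6 * (1-p)^0
= 1 * 4096/15625 * 1
= 4096/15625

4096/15625


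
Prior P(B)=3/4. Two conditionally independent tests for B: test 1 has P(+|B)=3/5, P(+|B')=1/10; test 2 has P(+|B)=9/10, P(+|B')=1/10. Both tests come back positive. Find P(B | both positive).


After test 1: P(+) = 3/5*3/4 + 1/10*1/4 = 19/40
P(B|+) = (9/20)/(19/40) = 18/19
After test 2 (use post1 as new prior): P(+) = 9/10*18/19 + 1/10*1/19 = 163/190
P(B|+,+) = (81/95)/(163/190) = 162/163

162/163


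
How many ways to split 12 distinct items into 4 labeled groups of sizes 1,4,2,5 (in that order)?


12! = 479001600
Denominator: 1!=1 * 4!=24 * 2!=2 * 5!=120
Coefficient = 479001600 / 5760 = 83160

83160


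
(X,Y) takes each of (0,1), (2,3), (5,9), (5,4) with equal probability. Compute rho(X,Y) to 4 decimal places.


Cov(X,Y) = 5.0000, Var(X) = 4.5000, Var(Y) = 8.6875
rho = Cov/(sqrt(VarX)*sqrt(VarY)) = 0.7997

0.7997


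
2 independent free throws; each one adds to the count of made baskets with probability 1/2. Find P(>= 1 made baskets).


P(at least one) = 1 - P(none)
P(none) = (1 - 1/2)^2 = (1/2)^2 = 1/4
P(at least one) = 1 - 1/4 = 3/4

3/4


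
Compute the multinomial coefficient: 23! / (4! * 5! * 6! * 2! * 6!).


23! = 25852016738884976640000
Denominator: 4!=24 * 5!=120 * 6!=720 * 2!=2 * 6!=720
Coefficient = 25852016738884976640000 / 2985984000 = 8657788098960

8657788098960


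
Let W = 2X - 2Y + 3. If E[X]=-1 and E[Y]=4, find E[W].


E[2X - 2Y + 3] = 2*E[X] - 2*E[Y] + 3
= (2)*(-1) + (-2)*(4) + (3)
= -2 - 8 + 3 = -7

-7


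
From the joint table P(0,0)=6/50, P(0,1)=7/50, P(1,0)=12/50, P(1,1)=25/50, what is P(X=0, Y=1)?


Read from table: P(X=0, Y=1) = 7/50

7/50


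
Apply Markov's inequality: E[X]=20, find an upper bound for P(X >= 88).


Markov: P(X >= a) <= E[X]/a
P(X >= 88) <= 20/88 = 5/22

5/22


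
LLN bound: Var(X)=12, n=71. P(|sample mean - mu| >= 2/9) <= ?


Var(Xbar) = Var(X)/n = 12/71
Chebyshev: P(|Xbar-mu| >= 2/9) <= Var(Xbar)/(2/9)^2 = (12/71)/(4/81) = 243/71
Bound exceeds 1, so trivial bound: 1

1


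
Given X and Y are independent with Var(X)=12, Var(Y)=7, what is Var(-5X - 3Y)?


Independence => Cov(X,Y)=0
Var(-5X - 3Y) = (-5)^2*Var(X) + (-3)^2*Var(Y)
= 25*12 + 9*7 = 363

363


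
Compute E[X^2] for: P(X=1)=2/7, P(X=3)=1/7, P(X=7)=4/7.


E[X^2] = sum(x^2 * P(x))
= 1*2/7 + 9*1/7 + 49*4/7
= 207/7

207/7


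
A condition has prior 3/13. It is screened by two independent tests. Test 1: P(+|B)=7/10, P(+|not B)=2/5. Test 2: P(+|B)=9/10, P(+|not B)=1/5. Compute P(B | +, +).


After test 1: P(+) = 7/10*3/13 + 2/5*10/13 = 61/130
P(B|+) = (21/130)/(61/130) = 21/61
After test 2 (use post1 as new prior): P(+) = 9/10*21/61 + 1/5*40/61 = 269/610
P(B|+,+) = (189/610)/(269/610) = 189/269

189/269


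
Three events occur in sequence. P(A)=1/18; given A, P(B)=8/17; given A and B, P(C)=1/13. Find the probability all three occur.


P(A∩B∩C) = P(A) * P(B|A) * P(C|A∩B)
= 1/18 * 8/17 * 1/13
= 4/153 * 1/13 = 4/1989

4/1989


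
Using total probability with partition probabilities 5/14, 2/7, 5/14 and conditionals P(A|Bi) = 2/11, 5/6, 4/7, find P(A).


P(A) = P(A|B1)P(B1) + P(A|B2)P(B2) + P(A|B3)P(B3)
= 2/11*5/14 + 5/6*2/7 + 4/7*5/14
= 5/77 + 5/21 + 10/49 = 820/1617

820/1617


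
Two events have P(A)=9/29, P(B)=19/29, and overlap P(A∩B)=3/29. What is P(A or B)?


P(A∪B) = P(A) + P(B) - P(A∩B)
= 9/29 + 19/29 - 3/29 = 25/29

25/29


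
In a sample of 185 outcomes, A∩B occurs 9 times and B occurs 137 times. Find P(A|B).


P(A|B) = P(A∩B)/P(B) = (9/185)/(137/185) = 9/137

9/137


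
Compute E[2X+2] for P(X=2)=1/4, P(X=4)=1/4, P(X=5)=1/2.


E[2X+2] = sum(g(x)*P(x))
= 6*1/4 + 10*1/4 + 12*1/2
= 10

10


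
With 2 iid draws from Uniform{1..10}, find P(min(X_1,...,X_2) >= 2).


P(min >= 2) = P(all X_i >= 2) = (P(X_1 >= 2))^2
= (9/10)^2 = 81/100

81/100


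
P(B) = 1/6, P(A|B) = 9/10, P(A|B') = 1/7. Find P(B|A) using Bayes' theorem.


P(A) = P(A|B)P(B) + P(A|B')P(B') = 9/10*1/6 + 1/7*5/6 = 113/420
P(B|A) = P(A|B)P(B)/P(A) = (3/20)/(113/420) = 63/113

63/113


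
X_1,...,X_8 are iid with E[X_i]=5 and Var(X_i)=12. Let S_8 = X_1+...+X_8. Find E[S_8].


E[S_n] = n*E[X_1] = 8*5 = 40

40


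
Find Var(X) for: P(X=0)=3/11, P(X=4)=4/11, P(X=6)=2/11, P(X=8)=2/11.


E[X] = 4, E[X^2] = 24
Var(X) = E[X^2] - (E[X])^2 = 24 - (4)^2 = 8

8


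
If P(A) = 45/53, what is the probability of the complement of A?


P(A') = 1 - P(A) = 1 - 45/53 = 8/53

8/53


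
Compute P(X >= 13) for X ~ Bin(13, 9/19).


P(X>=13) = P(X=13)
= 2541865828329/42052983462257059
= 2541865828329/42052983462257059

2541865828329/42052983462257059


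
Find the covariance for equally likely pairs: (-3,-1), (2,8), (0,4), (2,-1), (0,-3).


E[X]=1/5, E[Y]=7/5, E[XY]=17/5
Cov(X,Y) = E[XY] - E[X]E[Y] = 17/5 - 1/5*7/5 = 78/25

78/25


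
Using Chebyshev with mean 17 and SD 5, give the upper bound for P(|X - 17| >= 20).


k = 20/5 = 4
Chebyshev: P(|X-mu| >= k*sigma) <= 1/k^2 = 1/4^2 = 1/16

1/16


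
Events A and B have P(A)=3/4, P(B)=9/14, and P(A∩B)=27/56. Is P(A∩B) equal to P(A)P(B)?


P(A)*P(B) = 3/4*9/14 = 27/56
P(A∩B) = 27/56, which equals P(A)P(B), so independent

Yes, A and B are independent


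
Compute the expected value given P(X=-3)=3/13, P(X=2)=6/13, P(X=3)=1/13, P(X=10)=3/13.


E[X] = sum(x * P(x))
= -3*3/13 + 2*6/13 + 3*1/13 + 10*3/13
= 36/13

36/13


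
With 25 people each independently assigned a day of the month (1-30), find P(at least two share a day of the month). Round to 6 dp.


P(all different) = prod((30-i)/30 for i=0..24) = 0.000000
P(at least one match) = 1 - 0.000000 = 1.000000

1.000000


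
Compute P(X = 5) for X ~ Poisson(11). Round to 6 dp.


P(X=5) = e^(-11) * 11^5 / 5!
≈ 0.00001670170079 * 161051 / 120
≈ 0.022415

0.022415


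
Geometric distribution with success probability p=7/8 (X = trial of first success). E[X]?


For geometric (trials until first success), E[X] = 1/p = 1/(7/8) = 8/7

8/7


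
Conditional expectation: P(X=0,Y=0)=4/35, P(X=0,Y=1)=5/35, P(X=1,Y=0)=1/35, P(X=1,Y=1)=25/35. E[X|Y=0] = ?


P(Y=0) = 5/35
E[X|Y=0] = (0*4 + 1*1)/5 = 1/5

1/5


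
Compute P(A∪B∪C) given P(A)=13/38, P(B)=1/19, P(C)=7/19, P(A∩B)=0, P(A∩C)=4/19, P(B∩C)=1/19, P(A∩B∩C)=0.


P(A∪B∪C) = P(A)+P(B)+P(C) - P(AB)-P(AC)-P(BC) + P(ABC)
= 13/38+1/19+7/19 - 0-4/19-1/19 + 0
= 1/2

1/2


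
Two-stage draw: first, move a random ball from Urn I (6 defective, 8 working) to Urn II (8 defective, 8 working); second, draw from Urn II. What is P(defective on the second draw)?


P(transfer defective) = 6/14 = 3/7; P(transfer working) = 4/7
If defective transferred: Urn II has 9 defective of 17, so P(defective|defective moved) = 9/17
If working transferred: Urn II has 8 defective of 17, so P(defective|working moved) = 8/17
By total probability: P(defective) = 3/7*9/17 + 4/7*8/17 = 59/119

59/119


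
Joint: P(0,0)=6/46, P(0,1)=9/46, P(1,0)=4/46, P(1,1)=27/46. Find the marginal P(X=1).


P(X=1) = P(1,0)+P(1,1) = 4/46 + 27/46 = 31/46

31/46


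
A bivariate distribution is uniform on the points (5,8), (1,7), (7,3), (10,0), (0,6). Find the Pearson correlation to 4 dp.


Cov(X,Y) = -8.4800, Var(X) = 13.8400, Var(Y) = 8.5600
rho = Cov/(sqrt(VarX)*sqrt(VarY)) = -0.7791

-0.7791


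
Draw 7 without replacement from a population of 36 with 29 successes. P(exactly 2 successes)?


P(X=2) = C(29,2)*C(7,5) / C(36,7)
= 406*21 / 8347680
= 8526/8347680 = 1421/1391280

1421/1391280


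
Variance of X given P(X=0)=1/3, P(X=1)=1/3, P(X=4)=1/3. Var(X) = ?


E[X] = 5/3, E[X^2] = 17/3
Var(X) = E[X^2] - (E[X])^2 = 17/3 - (5/3)^2 = 26/9

26/9


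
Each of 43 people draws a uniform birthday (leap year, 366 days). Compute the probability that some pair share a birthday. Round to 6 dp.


P(all different) = prod((366-i)/366 for i=0..42) = 0.076637
P(at least one match) = 1 - 0.076637 = 0.923363

0.923363


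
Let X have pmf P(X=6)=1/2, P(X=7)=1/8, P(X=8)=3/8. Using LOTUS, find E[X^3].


E[X^3] = sum(g(x)*P(x))
= 216*1/2 + 343*1/8 + 512*3/8
= 2743/8

2743/8


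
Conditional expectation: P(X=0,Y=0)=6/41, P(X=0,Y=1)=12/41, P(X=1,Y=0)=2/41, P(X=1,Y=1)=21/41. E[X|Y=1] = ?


P(Y=1) = 33/41
E[X|Y=1] = (0*12 + 1*21)/33 = 21/33 = 7/11

7/11


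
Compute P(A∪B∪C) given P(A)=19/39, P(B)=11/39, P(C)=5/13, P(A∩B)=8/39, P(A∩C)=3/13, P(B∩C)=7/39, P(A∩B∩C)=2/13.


P(A∪B∪C) = P(A)+P(B)+P(C) - P(AB)-P(AC)-P(BC) + P(ABC)
= 19/39+11/39+5/13 - 8/39-3/13-7/39 + 2/13
= 9/13

9/13


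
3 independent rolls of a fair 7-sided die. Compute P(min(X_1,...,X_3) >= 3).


P(min >= 3) = P(all X_i >= 3) = (P(X_1 >= 3))^3
= (5/7)^3 = 125/343

125/343


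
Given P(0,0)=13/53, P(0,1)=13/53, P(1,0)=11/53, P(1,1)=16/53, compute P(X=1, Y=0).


Read from table: P(X=1, Y=0) = 11/53

11/53


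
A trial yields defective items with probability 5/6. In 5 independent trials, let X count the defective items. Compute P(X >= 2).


P(X>=2) = P(X=2) + P(X=3) + P(X=4) + P(X=5)
= 125/3888 + 625/3888 + 3125/7776 + 3125/7776
= 3875/3888

3875/3888


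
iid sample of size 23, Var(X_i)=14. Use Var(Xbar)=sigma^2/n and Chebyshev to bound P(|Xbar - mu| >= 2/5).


Var(Xbar) = Var(X)/n = 14/23
Chebyshev: P(|Xbar-mu| >= 2/5) <= Var(Xbar)/(2/5)^2 = (14/23)/(4/25) = 175/46
Bound exceeds 1, so trivial bound: 1

1


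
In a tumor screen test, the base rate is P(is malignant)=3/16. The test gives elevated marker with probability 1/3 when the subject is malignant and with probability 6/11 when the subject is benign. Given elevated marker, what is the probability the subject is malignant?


P(A) = P(A|B)P(B) + P(A|B')P(B') = 1/3*3/16 + 6/11*13/16 = 89/176
P(B|A) = P(A|B)P(B)/P(A) = (1/16)/(89/176) = 11/89

11/89


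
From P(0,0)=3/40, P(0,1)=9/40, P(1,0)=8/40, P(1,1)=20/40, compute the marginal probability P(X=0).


P(X=0) = P(0,0)+P(0,1) = 3/40 + 9/40 = 12/40 = 3/10

3/10


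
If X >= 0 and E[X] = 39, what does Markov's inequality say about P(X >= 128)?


Markov: P(X >= a) <= E[X]/a
P(X >= 128) <= 39/128

39/128


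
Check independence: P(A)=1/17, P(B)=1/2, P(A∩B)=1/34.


P(A)*P(B) = 1/17*1/2 = 1/34
P(A∩B) = 1/34, which equals P(A)P(B), so independent

Yes, A and B are independent


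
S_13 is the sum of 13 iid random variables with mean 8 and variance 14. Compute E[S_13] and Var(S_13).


E[S_n] = n*mu = 13*8 = 104
Var(S_n) = n*sigma^2 = 13*14 = 182

E[S_13]=104, Var(S_13)=182


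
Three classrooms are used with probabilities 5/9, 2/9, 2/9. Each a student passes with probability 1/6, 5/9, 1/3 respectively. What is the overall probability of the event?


P(A) = P(A|B1)P(B1) + P(A|B2)P(B2) + P(A|B3)P(B3)
= 1/6*5/9 + 5/9*2/9 + 1/3*2/9
= 5/54 + 10/81 + 2/27 = 47/162

47/162


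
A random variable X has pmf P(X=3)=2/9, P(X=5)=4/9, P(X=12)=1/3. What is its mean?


E[X] = sum(x * P(x))
= 3*2/9 + 5*4/9 + 12*1/3
= 62/9

62/9


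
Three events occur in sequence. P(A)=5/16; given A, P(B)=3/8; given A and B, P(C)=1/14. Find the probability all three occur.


P(A∩B∩C) = P(A) * P(B|A) * P(C|A∩B)
= 5/16 * 3/8 * 1/14
= 15/128 * 1/14 = 15/1792

15/1792


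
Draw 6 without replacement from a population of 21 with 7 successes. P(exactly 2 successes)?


P(X=2) = C(7,2)*C(14,4) / C(21,6)
= 21*1001 / 54264
= 21021/54264 = 1001/2584

1001/2584


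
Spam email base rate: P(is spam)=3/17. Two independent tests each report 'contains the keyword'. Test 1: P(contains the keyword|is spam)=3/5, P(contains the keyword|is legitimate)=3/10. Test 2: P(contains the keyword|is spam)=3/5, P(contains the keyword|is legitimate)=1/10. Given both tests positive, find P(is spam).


After test 1: P(+) = 3/5*3/17 + 3/10*14/17 = 6/17
P(B|+) = (9/85)/(6/17) = 3/10
After test 2 (use post1 as new prior): P(+) = 3/5*3/10 + 1/10*7/10 = 1/4
P(B|+,+) = (9/50)/(1/4) = 18/25

18/25


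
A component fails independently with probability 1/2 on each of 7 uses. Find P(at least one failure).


P(at least one) = 1 - P(none)
P(none) = (1 - 1/2)^7 = (1/2)^7 = 1/128
P(at least one) = 1 - 1/128 = 127/128

127/128


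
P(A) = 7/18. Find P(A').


P(A') = 1 - P(A) = 1 - 7/18 = 11/18

11/18


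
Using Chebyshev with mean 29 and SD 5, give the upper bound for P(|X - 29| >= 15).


k = 15/5 = 3
Chebyshev: P(|X-mu| >= k*sigma) <= 1/k^2 = 1/3^2 = 1/9

1/9


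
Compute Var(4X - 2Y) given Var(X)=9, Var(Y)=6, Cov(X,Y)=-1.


Var(4X - 2Y) = 4^2*Var(X) + (-2)^2*Var(Y) + 2*4*(-2)*Cov(X,Y)
= 16*9 + 4*6 - 16*(-1)
= 144 + 24 + 16 = 184

184


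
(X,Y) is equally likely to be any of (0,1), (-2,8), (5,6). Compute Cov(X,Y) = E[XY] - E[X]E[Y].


E[X]=1, E[Y]=5, E[XY]=14/3
Cov(X,Y) = E[XY] - E[X]E[Y] = 14/3 - 1*5 = -1/3

-1/3


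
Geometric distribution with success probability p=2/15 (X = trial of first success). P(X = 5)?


P(X=5) = (1-p)^4 * p = (13/15)^4 * 2/15
= 28561/50625 * 2/15 = 57122/759375

57122/759375


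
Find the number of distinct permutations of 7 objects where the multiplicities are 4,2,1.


7! = 5040
Denominator: 4!=24 * 2!=2 * 1!=1
Coefficient = 5040 / 48 = 105

105


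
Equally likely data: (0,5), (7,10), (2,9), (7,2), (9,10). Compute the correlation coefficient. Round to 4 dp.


Cov(X,Y) = 2.4000, Var(X) = 11.6000, Var(Y) = 10.1600
rho = Cov/(sqrt(VarX)*sqrt(VarY)) = 0.2211

0.2211


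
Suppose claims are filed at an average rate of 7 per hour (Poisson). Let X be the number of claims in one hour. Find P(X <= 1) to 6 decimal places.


P(X<=1) = e^(-7)*7^0/0! + e^(-7)*7^1/1!
≈ 0.0009118820 + 0.0063831738
= 0.0072950558
≈ 0.007295

0.007295


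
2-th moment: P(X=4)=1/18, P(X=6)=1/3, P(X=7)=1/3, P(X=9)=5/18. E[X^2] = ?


E[X^2] = sum(x^2 * P(x))
= 16*1/18 + 36*1/3 + 49*1/3 + 81*5/18
= 931/18

931/18


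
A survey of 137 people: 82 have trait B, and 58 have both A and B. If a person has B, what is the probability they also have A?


P(A|B) = P(A∩B)/P(B) = (58/137)/(82/137) = 58/82 = 29/41

29/41


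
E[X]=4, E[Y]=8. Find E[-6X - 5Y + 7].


E[-6X - 5Y + 7] = -6*E[X] - 5*E[Y] + 7
= (-6)*(4) + (-5)*(8) + (7)
= -24 - 40 + 7 = -57

-57


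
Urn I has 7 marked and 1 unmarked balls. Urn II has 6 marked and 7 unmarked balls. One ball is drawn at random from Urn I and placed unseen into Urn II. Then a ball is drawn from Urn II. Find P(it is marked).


P(transfer marked) = 7/8; P(transfer unmarked) = 1/8
If marked transferred: Urn II has 7 marked of 14, so P(marked|marked moved) = 1/2
If unmarked transferred: Urn II has 6 marked of 14, so P(marked|unmarked moved) = 3/7
By total probability: P(marked) = 7/8*1/2 + 1/8*3/7 = 55/112

55/112


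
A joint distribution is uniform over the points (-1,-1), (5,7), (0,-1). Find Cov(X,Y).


E[X]=4/3, E[Y]=5/3, E[XY]=12
Cov(X,Y) = E[XY] - E[X]E[Y] = 12 - 4/3*5/3 = 88/9

88/9


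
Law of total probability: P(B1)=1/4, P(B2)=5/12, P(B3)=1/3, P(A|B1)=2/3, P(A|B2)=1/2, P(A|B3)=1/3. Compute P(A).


P(A) = P(A|B1)P(B1) + P(A|B2)P(B2) + P(A|B3)P(B3)
= 2/3*1/4 + 1/2*5/12 + 1/3*1/3
= 1/6 + 5/24 + 1/9 = 35/72

35/72


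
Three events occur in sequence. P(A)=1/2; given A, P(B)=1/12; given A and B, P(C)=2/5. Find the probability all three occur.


P(A∩B∩C) = P(A) * P(B|A) * P(C|A∩B)
= 1/2 * 1/12 * 2/5
= 1/24 * 2/5 = 1/60

1/60


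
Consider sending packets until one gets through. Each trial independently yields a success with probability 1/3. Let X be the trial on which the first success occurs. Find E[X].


For geometric (trials until first success), E[X] = 1/p = 1/(1/3) = 3

3


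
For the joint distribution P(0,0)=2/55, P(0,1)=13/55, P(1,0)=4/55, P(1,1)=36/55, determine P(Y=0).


P(Y=0) = P(0,0)+P(1,0) = 2/55 + 4/55 = 6/55

6/55


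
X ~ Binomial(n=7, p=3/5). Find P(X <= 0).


P(X<=0) = P(X=0)
= 128/78125
= 128/78125

128/78125


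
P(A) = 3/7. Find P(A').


P(A') = 1 - P(A) = 1 - 3/7 = 4/7

4/7


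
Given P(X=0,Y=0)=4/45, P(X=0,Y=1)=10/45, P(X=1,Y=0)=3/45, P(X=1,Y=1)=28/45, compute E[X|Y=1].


P(Y=1) = 38/45
E[X|Y=1] = (0*10 + 1*28)/38 = 28/38 = 14/19

14/19


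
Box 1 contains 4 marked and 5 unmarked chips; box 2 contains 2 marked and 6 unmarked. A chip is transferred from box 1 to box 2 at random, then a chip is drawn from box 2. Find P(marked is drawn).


P(transfer marked) = 4/9; P(transfer unmarked) = 5/9
If marked transferred: Urn II has 3 marked of 9, so P(marked|marked moved) = 1/3
If unmarked transferred: Urn II has 2 marked of 9, so P(marked|unmarked moved) = 2/9
By total probability: P(marked) = 4/9*1/3 + 5/9*2/9 = 22/81

22/81


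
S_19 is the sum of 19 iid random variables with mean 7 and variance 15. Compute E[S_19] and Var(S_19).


E[S_n] = n*mu = 19*7 = 133
Var(S_n) = n*sigma^2 = 19*15 = 285

E[S_19]=133, Var(S_19)=285


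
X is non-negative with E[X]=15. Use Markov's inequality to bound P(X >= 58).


Markov: P(X >= a) <= E[X]/a
P(X >= 58) <= 15/58

15/58


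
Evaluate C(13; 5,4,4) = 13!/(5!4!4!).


13! = 6227020800
Denominator: 5!=120 * 4!=24 * 4!=24
Coefficient = 6227020800 / 69120 = 90090

90090


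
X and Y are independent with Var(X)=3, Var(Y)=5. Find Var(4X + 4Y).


Independence => Cov(X,Y)=0
Var(4X + 4Y) = 4^2*Var(X) + 4^2*Var(Y)
= 16*3 + 16*5 = 128

128


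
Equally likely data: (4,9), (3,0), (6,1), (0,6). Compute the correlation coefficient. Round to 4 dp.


Cov(X,Y) = -2.5000, Var(X) = 4.6875, Var(Y) = 13.5000
rho = Cov/(sqrt(VarX)*sqrt(VarY)) = -0.3143

-0.3143


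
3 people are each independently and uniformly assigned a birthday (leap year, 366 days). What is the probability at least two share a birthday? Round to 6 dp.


P(all different) = prod((366-i)/366 for i=0..2) = 0.991818
P(at least one match) = 1 - 0.991818 = 0.008182

0.008182


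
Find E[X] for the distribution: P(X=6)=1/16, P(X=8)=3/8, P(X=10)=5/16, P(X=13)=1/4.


E[X] = sum(x * P(x))
= 6*1/16 + 8*3/8 + 10*5/16 + 13*1/4
= 39/4

39/4


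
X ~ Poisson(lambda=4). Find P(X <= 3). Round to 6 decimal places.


P(X<=3) = e^(-4)*4^0/0! + e^(-4)*4^1/1! + e^(-4)*4^2/2! + e^(-4)*4^3/3!
≈ 0.0183156389 + 0.0732625556 + 0.1465251111 + 0.1953668148
= 0.4334701204
≈ 0.433470

0.433470


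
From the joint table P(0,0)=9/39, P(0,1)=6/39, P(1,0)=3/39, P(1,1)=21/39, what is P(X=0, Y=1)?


Read from table: P(X=0, Y=1) = 6/39 = 2/13

2/13


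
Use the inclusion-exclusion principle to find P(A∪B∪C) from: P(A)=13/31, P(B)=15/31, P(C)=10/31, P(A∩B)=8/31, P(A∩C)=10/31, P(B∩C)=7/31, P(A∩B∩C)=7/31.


P(A∪B∪C) = P(A)+P(B)+P(C) - P(AB)-P(AC)-P(BC) + P(ABC)
= 13/31+15/31+10/31 - 8/31-10/31-7/31 + 7/31
= 20/31

20/31


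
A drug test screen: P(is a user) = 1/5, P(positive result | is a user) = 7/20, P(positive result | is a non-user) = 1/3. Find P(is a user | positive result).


P(A) = P(A|B)P(B) + P(A|B')P(B') = 7/20*1/5 + 1/3*4/5 = 101/300
P(B|A) = P(A|B)P(B)/P(A) = (7/100)/(101/300) = 21/101

21/101


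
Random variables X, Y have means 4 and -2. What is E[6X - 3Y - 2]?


E[6X - 3Y - 2] = 6*E[X] - 3*E[Y] - 2
= (6)*(4) + (-3)*(-2) + (-2)
= 24 + 6 - 2 = 28

28


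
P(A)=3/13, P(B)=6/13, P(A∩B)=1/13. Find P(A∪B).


P(A∪B) = P(A) + P(B) - P(A∩B)
= 3/13 + 6/13 - 1/13 = 8/13

8/13


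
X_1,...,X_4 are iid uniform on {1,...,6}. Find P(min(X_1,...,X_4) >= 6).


P(min >= 6) = P(all X_i >= 6) = (P(X_1 >= 6))^4
= (1/6)^4 = 1/1296

1/1296


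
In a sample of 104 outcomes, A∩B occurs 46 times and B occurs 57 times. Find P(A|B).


P(A|B) = P(A∩B)/P(B) = (46/104)/(57/104) = 46/57

46/57


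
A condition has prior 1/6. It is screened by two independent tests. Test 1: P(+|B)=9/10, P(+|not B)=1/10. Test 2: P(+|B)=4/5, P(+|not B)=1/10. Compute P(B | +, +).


After test 1: P(+) = 9/10*1/6 + 1/10*5/6 = 7/30
P(B|+) = (3/20)/(7/30) = 9/14
After test 2 (use post1 as new prior): P(+) = 4/5*9/14 + 1/10*5/14 = 11/20
P(B|+,+) = (18/35)/(11/20) = 72/77

72/77


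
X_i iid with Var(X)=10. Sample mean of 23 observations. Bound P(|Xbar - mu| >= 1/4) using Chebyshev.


Var(Xbar) = Var(X)/n = 10/23
Chebyshev: P(|Xbar-mu| >= 1/4) <= Var(Xbar)/(1/4)^2 = (10/23)/(1/16) = 160/23
Bound exceeds 1, so trivial bound: 1

1


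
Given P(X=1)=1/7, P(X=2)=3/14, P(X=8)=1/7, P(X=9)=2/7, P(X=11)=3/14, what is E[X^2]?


E[X^2] = sum(g(x)*P(x))
= 1*1/7 + 4*3/14 + 64*1/7 + 81*2/7 + 121*3/14
= 829/14

829/14


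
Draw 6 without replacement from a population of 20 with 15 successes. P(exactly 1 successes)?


P(X=1) = C(15,1)*C(5,5) / C(20,6)
= 15*1 / 38760
= 15/38760 = 1/2584

1/2584


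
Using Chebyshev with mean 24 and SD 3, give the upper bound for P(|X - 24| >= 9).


k = 9/3 = 3
Chebyshev: P(|X-mu| >= k*sigma) <= 1/k^2 = 1/3^2 = 1/9

1/9


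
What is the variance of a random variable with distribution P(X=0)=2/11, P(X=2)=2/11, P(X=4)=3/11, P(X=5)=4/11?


E[X] = 36/11, E[X^2] = 156/11
Var(X) = E[X^2] - (E[X])^2 = 156/11 - (36/11)^2 = 420/121

420/121


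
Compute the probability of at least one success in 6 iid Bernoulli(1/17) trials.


P(at least one) = 1 - P(none)
P(none) = (1 - 1/17)^6 = (16/17)^6 = 16777216/24137569
P(at least one) = 1 - 16777216/24137569 = 7360353/24137569

7360353/24137569


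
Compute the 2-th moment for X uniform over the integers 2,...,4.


E[X^2] = (1/3) * sum(x^2 for x=2..4)
= 29/3

29/3


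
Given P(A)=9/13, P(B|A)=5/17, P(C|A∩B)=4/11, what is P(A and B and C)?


P(A∩B∩C) = P(A) * P(B|A) * P(C|A∩B)
= 9/13 * 5/17 * 4/11
= 45/221 * 4/11 = 180/2431

180/2431


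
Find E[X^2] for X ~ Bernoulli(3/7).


For Bernoulli: X in {0,1}
E[X^2] = 0^2*(1-3/7) + 1^2*3/7 = 3/7

3/7


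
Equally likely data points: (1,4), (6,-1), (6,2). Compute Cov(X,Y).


E[X]=13/3, E[Y]=5/3, E[XY]=10/3
Cov(X,Y) = E[XY] - E[X]E[Y] = 10/3 - 13/3*5/3 = -35/9

-35/9


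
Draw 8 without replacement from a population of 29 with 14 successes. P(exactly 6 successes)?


P(X=6) = C(14,6)*C(15,2) / C(29,8)
= 3003*105 / 4292145
= 315315/4292145 = 49/667

49/667


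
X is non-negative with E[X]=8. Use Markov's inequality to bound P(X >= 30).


Markov: P(X >= a) <= E[X]/a
P(X >= 30) <= 8/30 = 4/15

4/15


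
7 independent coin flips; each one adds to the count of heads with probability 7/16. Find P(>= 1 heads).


P(at least one) = 1 - P(none)
P(none) = (1 - 7/16)^7 = (9/16)^7 = 4782969/268435456
P(at least one) = 1 - 4782969/268435456 = 263652487/268435456

263652487/268435456


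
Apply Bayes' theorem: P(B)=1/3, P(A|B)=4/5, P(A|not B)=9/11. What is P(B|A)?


P(A) = P(A|B)P(B) + P(A|B')P(B') = 4/5*1/3 + 9/11*2/3 = 134/165
P(B|A) = P(A|B)P(B)/P(A) = (4/15)/(134/165) = 22/67

22/67
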